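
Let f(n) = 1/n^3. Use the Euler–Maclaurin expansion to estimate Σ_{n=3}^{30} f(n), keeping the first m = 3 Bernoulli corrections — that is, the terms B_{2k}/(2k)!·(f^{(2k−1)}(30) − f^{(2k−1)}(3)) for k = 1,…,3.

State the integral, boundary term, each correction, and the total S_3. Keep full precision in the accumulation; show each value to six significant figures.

The integral term ∫_3^30 1/x^3 dx = 0.0550000.
Boundary: ½(f(3) + f(30)) = ½(0.0370370 + 3.70370e-05) = 0.0185370.
Integral + boundary = 0.0735370.
Correction k=1: B_{2}/2! · (f^{(1)}(30) − f^{(1)}(3)) = 1/12 · (-3.70370e-06 − (-0.0370370)) = 0.00308611.
After k=1: 0.0766231.
Correction k=2: B_{4}/4! · (f^{(3)}(30) − f^{(3)}(3)) = −1/720 · (-8.23045e-08 − (-0.0823045)) = -0.000114312.
After k=2: 0.0765088.
Correction k=3: B_{6}/6! · (f^{(5)}(30) − f^{(5)}(3)) = 1/30240 · (-3.84088e-09 − (-0.384088)) = 1.27013e-05.

S_3 ≈ 0.0765215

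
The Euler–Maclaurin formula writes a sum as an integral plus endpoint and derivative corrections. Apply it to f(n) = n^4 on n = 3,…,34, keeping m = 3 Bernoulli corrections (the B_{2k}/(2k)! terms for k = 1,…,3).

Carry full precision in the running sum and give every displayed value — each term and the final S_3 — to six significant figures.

∫_3^34 x^4 dx evaluates to 9.08704e+06.
Endpoint term: (f(3) + f(34))/2 = (81.0000 + 1.33634e+06)/2 = 668208.
Integral + boundary = 9.75524e+06.
Order-1 term: 1/12 · (157216 − 108.000) = 13092.3.
Running total after k=1: 9.76834e+06.
Order-2 term: −1/720 · (816.000 − 72.0000) = -1.03333.
Running total after k=2: 9.76834e+06.
Order-3 term: 1/30240 · (0.00000 − 0.00000) = 0.00000.

S_3 ≈ 9.76834e+06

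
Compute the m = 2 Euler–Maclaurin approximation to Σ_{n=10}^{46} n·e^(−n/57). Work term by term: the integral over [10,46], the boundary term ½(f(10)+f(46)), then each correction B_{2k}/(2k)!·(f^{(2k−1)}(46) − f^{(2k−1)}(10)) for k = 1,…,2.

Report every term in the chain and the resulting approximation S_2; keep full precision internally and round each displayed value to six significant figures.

S_2 ≈ 599.325

∫_10^46 x·e^(−x/57) dx evaluates to 584.918.
½[f(10) + f(46)] = ½[8.39089 + 20.5246] = 14.4577.
Running total after boundary: 599.376.
k=1: B_{2}/(2)! × [f^{(1)}(46) − f^{(1)}(10)] = 1/12 × (0.0861062 − 0.691880) = -0.0504812.
Running total after k=1: 599.325.
k=2: B_{4}/(4)! × [f^{(3)}(46) − f^{(3)}(10)] = −1/720 × (0.000301163 − 0.000729473) = 5.94875e-07.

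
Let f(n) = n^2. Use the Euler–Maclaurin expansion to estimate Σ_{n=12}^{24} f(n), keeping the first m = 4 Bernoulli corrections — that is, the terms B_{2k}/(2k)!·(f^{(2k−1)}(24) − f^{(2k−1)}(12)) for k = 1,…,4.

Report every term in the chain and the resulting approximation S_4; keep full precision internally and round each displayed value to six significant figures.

S_4 ≈ 4394.00

∫_12^24 x^2 dx evaluates to 4032.00.
Endpoint term: (f(12) + f(24))/2 = (144.000 + 576.000)/2 = 360.000.
So far: 4392.00.
Correction k=1: B_{2}/2! · (f^{(1)}(24) − f^{(1)}(12)) = 1/12 · (48.0000 − 24.0000) = 2.00000.
Running total after k=1: 4394.00.
Correction k=2: B_{4}/4! · (f^{(3)}(24) − f^{(3)}(12)) = −1/720 · (0.00000 − 0.00000) = 0.00000.
Running total after k=2: 4394.00.
Correction k=3: B_{6}/6! · (f^{(5)}(24) − f^{(5)}(12)) = 1/30240 · (0.00000 − 0.00000) = 0.00000.
Running total after k=3: 4394.00.
Correction k=4: B_{8}/8! · (f^{(7)}(24) − f^{(7)}(12)) = −1/1209600 · (0.00000 − 0.00000) = 0.00000.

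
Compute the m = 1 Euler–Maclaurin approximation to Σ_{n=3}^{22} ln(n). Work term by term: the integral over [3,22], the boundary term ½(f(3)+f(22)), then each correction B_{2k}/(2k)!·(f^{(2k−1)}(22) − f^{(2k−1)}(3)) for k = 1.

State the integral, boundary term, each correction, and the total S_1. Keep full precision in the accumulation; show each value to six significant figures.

S_1 ≈ 47.7779

The integral term ∫_3^22 ln(x) dx = 45.7071.
½[f(3) + f(22)] = ½[1.09861 + 3.09104] = 2.09483.
So far: 47.8019.
Correction k=1: B_{2}/2! · (f^{(1)}(22) − f^{(1)}(3)) = 1/12 · (0.0454545 − 0.333333) = -0.0239899.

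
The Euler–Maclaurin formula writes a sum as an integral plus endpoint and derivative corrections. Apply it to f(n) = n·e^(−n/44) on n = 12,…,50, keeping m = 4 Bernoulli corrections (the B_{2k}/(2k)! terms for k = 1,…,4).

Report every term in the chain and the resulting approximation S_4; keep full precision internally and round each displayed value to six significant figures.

∫_12^50 x·e^(−x/44) dx evaluates to 548.254.
½[f(12) + f(50)] = ½[9.13560 + 16.0492] = 12.5924.
Integral + boundary = 560.846.
Correction k=1: B_{2}/2! · (f^{(1)}(50) − f^{(1)}(12)) = 1/12 · (-0.0437706 − 0.553673) = -0.0497870.
After k=1: 560.796.
Correction k=2: B_{4}/4! · (f^{(3)}(50) − f^{(3)}(12)) = −1/720 · (0.000308986 − 0.00107246) = 1.06037e-06.
After k=2: 560.796.
Correction k=3: B_{6}/6! · (f^{(5)}(50) − f^{(5)}(12)) = 1/30240 · (3.30879e-07 − 9.60187e-07) = -2.08105e-11.
After k=3: 560.796.
Correction k=4: B_{8}/8! · (f^{(7)}(50) − f^{(7)}(12)) = −1/1209600 · (2.59379e-10 − 7.05796e-10) = 3.69062e-16.

S_4 ≈ 560.796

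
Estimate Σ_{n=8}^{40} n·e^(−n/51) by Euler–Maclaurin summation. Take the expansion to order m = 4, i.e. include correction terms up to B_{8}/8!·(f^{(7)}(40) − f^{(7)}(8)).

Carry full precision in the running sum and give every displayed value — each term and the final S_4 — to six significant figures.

S_4 ≈ 466.349

∫_8^40 x·e^(−x/51) dx evaluates to 453.853.
½[f(8) + f(40)] = ½[6.83857 + 18.2573] = 12.5479.
Integral + boundary = 466.401.
k=1: B_{2}/(2)! × [f^{(1)}(40) − f^{(1)}(8)] = 1/12 × (0.0984463 − 0.720732) = -0.0518571.
Running total after k=1: 466.349.
k=2: B_{4}/(4)! × [f^{(3)}(40) − f^{(3)}(8)] = −1/720 × (0.000388817 − 0.000934400) = 7.57755e-07.
Running total after k=2: 466.349.
k=3: B_{6}/(6)! × [f^{(5)}(40) − f^{(5)}(8)] = 1/30240 × (2.84423e-07 − 6.11958e-07) = -1.08312e-11.
Running total after k=3: 466.349.
k=4: B_{8}/(8)! × [f^{(7)}(40) − f^{(7)}(8)] = −1/1209600 × (1.61230e-10 − 3.32437e-10) = 1.41541e-16.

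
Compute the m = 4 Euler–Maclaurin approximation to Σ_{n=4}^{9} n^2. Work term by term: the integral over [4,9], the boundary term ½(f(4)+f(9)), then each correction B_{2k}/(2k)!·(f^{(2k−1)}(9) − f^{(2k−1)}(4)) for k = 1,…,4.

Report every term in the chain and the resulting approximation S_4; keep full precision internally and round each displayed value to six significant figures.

S_4 ≈ 271.000

∫_4^9 x^2 dx evaluates to 221.667.
Boundary: ½(f(4) + f(9)) = ½(16.0000 + 81.0000) = 48.5000.
Running total after boundary: 270.167.
Correction k=1: B_{2}/2! · (f^{(1)}(9) − f^{(1)}(4)) = 1/12 · (18.0000 − 8.00000) = 0.833333.
Partial sum through k=1: 271.000.
Correction k=2: B_{4}/4! · (f^{(3)}(9) − f^{(3)}(4)) = −1/720 · (0.00000 − 0.00000) = 0.00000.
Partial sum through k=2: 271.000.
Correction k=3: B_{6}/6! · (f^{(5)}(9) − f^{(5)}(4)) = 1/30240 · (0.00000 − 0.00000) = 0.00000.
Partial sum through k=3: 271.000.
Correction k=4: B_{8}/8! · (f^{(7)}(9) − f^{(7)}(4)) = −1/1209600 · (0.00000 − 0.00000) = 0.00000.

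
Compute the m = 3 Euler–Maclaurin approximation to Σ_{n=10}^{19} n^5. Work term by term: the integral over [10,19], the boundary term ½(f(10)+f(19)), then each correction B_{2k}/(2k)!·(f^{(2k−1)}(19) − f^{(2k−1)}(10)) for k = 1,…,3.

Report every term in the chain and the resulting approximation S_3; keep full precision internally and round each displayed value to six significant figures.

S_3 ≈ 9.01248e+06

∫_10^19 x^5 dx evaluates to 7.67431e+06.
Boundary: ½(f(10) + f(19)) = ½(100000 + 2.47610e+06) = 1.28805e+06.
Integral + boundary = 8.96236e+06.
Order-1 term: 1/12 · (651605 − 50000.0) = 50133.8.
Partial sum through k=1: 9.01250e+06.
Order-2 term: −1/720 · (21660.0 − 6000.00) = -21.7500.
Partial sum through k=2: 9.01248e+06.
Order-3 term: 1/30240 · (120.000 − 120.000) = 0.00000.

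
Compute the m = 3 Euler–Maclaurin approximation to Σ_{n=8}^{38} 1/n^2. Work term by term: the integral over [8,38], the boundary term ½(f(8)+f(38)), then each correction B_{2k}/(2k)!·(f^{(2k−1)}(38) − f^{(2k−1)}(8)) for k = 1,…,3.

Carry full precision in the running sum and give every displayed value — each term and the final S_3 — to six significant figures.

Integral: ∫_8^38 1/x^2 dx = 0.0986842.
Endpoint term: (f(8) + f(38))/2 = (0.0156250 + 0.000692521)/2 = 0.00815876.
Running total after boundary: 0.106843.
k=1: B_{2}/(2)! × [f^{(1)}(38) − f^{(1)}(8)] = 1/12 × (-3.64485e-05 − (-0.00390625)) = 0.000322483.
After k=1: 0.107165.
k=2: B_{4}/(4)! × [f^{(3)}(38) − f^{(3)}(8)] = −1/720 × (-3.02896e-07 − (-0.000732422)) = -1.01683e-06.
After k=2: 0.107164.
k=3: B_{6}/(6)! × [f^{(5)}(38) − f^{(5)}(8)] = 1/30240 × (-6.29285e-09 − (-0.000343323)) = 1.13531e-08.

S_3 ≈ 0.107164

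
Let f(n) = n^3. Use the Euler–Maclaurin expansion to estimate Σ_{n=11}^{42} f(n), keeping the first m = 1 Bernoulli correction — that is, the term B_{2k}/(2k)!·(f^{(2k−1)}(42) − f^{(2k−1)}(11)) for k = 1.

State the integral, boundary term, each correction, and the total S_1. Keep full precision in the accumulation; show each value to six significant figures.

S_1 ≈ 812384

Integral: ∫_11^42 x^3 dx = 774264.
Boundary: ½(f(11) + f(42)) = ½(1331.00 + 74088.0) = 37709.5.
Integral + boundary = 811973.
k=1: B_{2}/(2)! × [f^{(1)}(42) − f^{(1)}(11)] = 1/12 × (5292.00 − 363.000) = 410.750.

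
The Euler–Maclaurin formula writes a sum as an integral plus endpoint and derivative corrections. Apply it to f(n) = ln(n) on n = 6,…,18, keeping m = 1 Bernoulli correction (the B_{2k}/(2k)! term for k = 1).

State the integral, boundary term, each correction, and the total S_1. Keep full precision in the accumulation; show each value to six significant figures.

∫_6^18 ln(x) dx evaluates to 29.2761.
Boundary: ½(f(6) + f(18)) = ½(1.79176 + 2.89037) = 2.34107.
So far: 31.6172.
Order-1 term: 1/12 · (0.0555556 − 0.166667) = -0.00925926.

S_1 ≈ 31.6079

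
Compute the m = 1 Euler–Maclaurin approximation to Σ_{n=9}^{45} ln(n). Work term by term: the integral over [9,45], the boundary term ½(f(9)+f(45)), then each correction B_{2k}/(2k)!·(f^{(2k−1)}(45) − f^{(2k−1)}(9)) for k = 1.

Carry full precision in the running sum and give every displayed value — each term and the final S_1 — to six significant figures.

∫_9^45 ln(x) dx evaluates to 115.525.
Endpoint term: (f(9) + f(45))/2 = (2.19722 + 3.80666)/2 = 3.00194.
Running total after boundary: 118.527.
k=1: B_{2}/(2)! × [f^{(1)}(45) − f^{(1)}(9)] = 1/12 × (0.0222222 − 0.111111) = -0.00740741.

S_1 ≈ 118.519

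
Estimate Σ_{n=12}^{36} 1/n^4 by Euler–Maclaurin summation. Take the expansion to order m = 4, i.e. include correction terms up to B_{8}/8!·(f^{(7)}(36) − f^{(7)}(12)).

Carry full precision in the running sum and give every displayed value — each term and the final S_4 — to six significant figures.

S_4 ≈ 0.000211497

Integral: ∫_12^36 1/x^4 dx = 0.000185757.
Endpoint term: (f(12) + f(36))/2 = (4.82253e-05 + 5.95374e-07)/2 = 2.44103e-05.
So far: 0.000210167.
k=1: B_{2}/(2)! × [f^{(1)}(36) − f^{(1)}(12)] = 1/12 × (-6.61527e-08 − (-1.60751e-05)) = 1.33408e-06.
Partial sum through k=1: 0.000211501.
k=2: B_{4}/(4)! × [f^{(3)}(36) − f^{(3)}(12)] = −1/720 × (-1.53131e-09 − (-3.34898e-06)) = -4.64923e-09.
Partial sum through k=2: 0.000211497.
k=3: B_{6}/(6)! × [f^{(5)}(36) − f^{(5)}(12)] = 1/30240 × (-6.61678e-11 − (-1.30238e-06)) = 4.30660e-11.
Partial sum through k=3: 0.000211497.
k=4: B_{8}/(8)! × [f^{(7)}(36) − f^{(7)}(12)] = −1/1209600 × (-4.59499e-12 − (-8.13988e-07)) = -6.72936e-13.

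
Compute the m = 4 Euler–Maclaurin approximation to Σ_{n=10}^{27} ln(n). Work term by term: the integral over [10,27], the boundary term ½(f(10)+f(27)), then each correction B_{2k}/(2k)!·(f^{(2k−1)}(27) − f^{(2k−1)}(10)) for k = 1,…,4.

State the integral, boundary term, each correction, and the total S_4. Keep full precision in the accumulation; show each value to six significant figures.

S_4 ≈ 51.7557

Integral: ∫_10^27 ln(x) dx = 48.9617.
½[f(10) + f(27)] = ½[2.30259 + 3.29584] = 2.79921.
Running total after boundary: 51.7610.
Correction k=1: B_{2}/2! · (f^{(1)}(27) − f^{(1)}(10)) = 1/12 · (0.0370370 − 0.100000) = -0.00524691.
After k=1: 51.7557.
Correction k=2: B_{4}/4! · (f^{(3)}(27) − f^{(3)}(10)) = −1/720 · (0.000101611 − 0.00200000) = 2.63665e-06.
After k=2: 51.7557.
Correction k=3: B_{6}/6! · (f^{(5)}(27) − f^{(5)}(10)) = 1/30240 · (1.67260e-06 − 0.000240000) = -7.88120e-09.
After k=3: 51.7557.
Correction k=4: B_{8}/8! · (f^{(7)}(27) − f^{(7)}(10)) = −1/1209600 · (6.88313e-08 − 7.20000e-05) = 5.94669e-11.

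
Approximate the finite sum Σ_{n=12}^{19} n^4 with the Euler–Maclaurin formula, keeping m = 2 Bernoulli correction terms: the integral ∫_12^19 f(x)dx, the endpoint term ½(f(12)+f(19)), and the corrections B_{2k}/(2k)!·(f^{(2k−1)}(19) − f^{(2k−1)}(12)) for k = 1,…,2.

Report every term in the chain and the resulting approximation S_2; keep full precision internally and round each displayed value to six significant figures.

The integral term ∫_12^19 x^4 dx = 445453.
½[f(12) + f(19)] = ½[20736.0 + 130321] = 75528.5.
So far: 520982.
k=1: B_{2}/(2)! × [f^{(1)}(19) − f^{(1)}(12)] = 1/12 × (27436.0 − 6912.00) = 1710.33.
After k=1: 522692.
k=2: B_{4}/(4)! × [f^{(3)}(19) − f^{(3)}(12)] = −1/720 × (456.000 − 288.000) = -0.233333.

S_2 ≈ 522692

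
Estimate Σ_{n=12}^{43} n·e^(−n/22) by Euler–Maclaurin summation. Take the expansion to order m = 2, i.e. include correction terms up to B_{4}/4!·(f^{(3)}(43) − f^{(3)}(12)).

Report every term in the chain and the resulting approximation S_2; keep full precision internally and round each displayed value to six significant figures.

∫_12^43 x·e^(−x/22) dx evaluates to 230.995.
½[f(12) + f(43)] = ½[6.95494 + 6.09004] = 6.52249.
Integral + boundary = 237.518.
Correction k=1: B_{2}/2! · (f^{(1)}(43) − f^{(1)}(12)) = 1/12 · (-0.135191 − 0.263445) = -0.0332197.
After k=1: 237.485.
Correction k=2: B_{4}/4! · (f^{(3)}(43) − f^{(3)}(12)) = −1/720 · (0.000305923 − 0.00293926) = 3.65741e-06.

S_2 ≈ 237.485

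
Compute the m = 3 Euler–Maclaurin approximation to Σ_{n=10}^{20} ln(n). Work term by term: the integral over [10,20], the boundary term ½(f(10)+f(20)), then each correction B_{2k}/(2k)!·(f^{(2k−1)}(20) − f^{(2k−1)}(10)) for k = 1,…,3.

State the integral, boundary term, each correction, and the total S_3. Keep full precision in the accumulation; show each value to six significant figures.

S_3 ≈ 29.5338

Integral: ∫_10^20 ln(x) dx = 26.8888.
½[f(10) + f(20)] = ½[2.30259 + 2.99573] = 2.64916.
Running total after boundary: 29.5380.
k=1: B_{2}/(2)! × [f^{(1)}(20) − f^{(1)}(10)] = 1/12 × (0.0500000 − 0.100000) = -0.00416667.
Partial sum through k=1: 29.5338.
k=2: B_{4}/(4)! × [f^{(3)}(20) − f^{(3)}(10)] = −1/720 × (0.000250000 − 0.00200000) = 2.43056e-06.
Partial sum through k=2: 29.5338.
k=3: B_{6}/(6)! × [f^{(5)}(20) − f^{(5)}(10)] = 1/30240 × (7.50000e-06 − 0.000240000) = -7.68849e-09.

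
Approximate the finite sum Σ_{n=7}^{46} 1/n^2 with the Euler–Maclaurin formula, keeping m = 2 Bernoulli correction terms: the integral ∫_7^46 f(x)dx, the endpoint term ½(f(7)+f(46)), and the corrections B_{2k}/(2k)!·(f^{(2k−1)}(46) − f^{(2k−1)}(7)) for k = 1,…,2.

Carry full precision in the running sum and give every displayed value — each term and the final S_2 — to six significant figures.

S_2 ≈ 0.132041

The integral term ∫_7^46 1/x^2 dx = 0.121118.
Endpoint term: (f(7) + f(46))/2 = (0.0204082 + 0.000472590)/2 = 0.0104404.
Integral + boundary = 0.131558.
k=1: B_{2}/(2)! × [f^{(1)}(46) − f^{(1)}(7)] = 1/12 × (-2.05474e-05 − (-0.00583090)) = 0.000484196.
After k=1: 0.132043.
k=2: B_{4}/(4)! × [f^{(3)}(46) − f^{(3)}(7)] = −1/720 × (-1.16526e-07 − (-0.00142798)) = -1.98314e-06.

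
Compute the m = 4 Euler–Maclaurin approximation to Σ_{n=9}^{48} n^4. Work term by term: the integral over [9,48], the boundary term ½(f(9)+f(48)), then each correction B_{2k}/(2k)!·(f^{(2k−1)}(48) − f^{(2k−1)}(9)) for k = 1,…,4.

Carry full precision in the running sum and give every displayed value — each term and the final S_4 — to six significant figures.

∫_9^48 x^4 dx evaluates to 5.09490e+07.
Endpoint term: (f(9) + f(48))/2 = (6561.00 + 5.30842e+06)/2 = 2.65749e+06.
Running total after boundary: 5.36065e+07.
Order-1 term: 1/12 · (442368 − 2916.00) = 36621.0.
Partial sum through k=1: 5.36431e+07.
Order-2 term: −1/720 · (1152.00 − 216.000) = -1.30000.
Partial sum through k=2: 5.36431e+07.
Order-3 term: 1/30240 · (0.00000 − 0.00000) = 0.00000.
Partial sum through k=3: 5.36431e+07.
Order-4 term: −1/1209600 · (0.00000 − 0.00000) = 0.00000.

S_4 ≈ 5.36431e+07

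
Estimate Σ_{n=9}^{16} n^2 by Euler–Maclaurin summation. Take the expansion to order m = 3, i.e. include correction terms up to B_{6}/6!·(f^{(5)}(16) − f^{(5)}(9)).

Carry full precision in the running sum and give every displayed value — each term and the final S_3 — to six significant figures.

∫_9^16 x^2 dx evaluates to 1122.33.
Endpoint term: (f(9) + f(16))/2 = (81.0000 + 256.000)/2 = 168.500.
So far: 1290.83.
k=1: B_{2}/(2)! × [f^{(1)}(16) − f^{(1)}(9)] = 1/12 × (32.0000 − 18.0000) = 1.16667.
Running total after k=1: 1292.00.
k=2: B_{4}/(4)! × [f^{(3)}(16) − f^{(3)}(9)] = −1/720 × (0.00000 − 0.00000) = 0.00000.
Running total after k=2: 1292.00.
k=3: B_{6}/(6)! × [f^{(5)}(16) − f^{(5)}(9)] = 1/30240 × (0.00000 − 0.00000) = 0.00000.

S_3 ≈ 1292.00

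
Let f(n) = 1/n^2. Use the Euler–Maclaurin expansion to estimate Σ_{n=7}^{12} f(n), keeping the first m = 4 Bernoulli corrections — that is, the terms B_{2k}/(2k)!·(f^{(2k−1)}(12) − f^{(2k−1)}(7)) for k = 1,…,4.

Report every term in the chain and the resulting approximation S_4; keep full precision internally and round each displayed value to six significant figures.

S_4 ≈ 0.0735877

Integral: ∫_7^12 1/x^2 dx = 0.0595238.
Boundary: ½(f(7) + f(12)) = ½(0.0204082 + 0.00694444) = 0.0136763.
So far: 0.0732001.
k=1: B_{2}/(2)! × [f^{(1)}(12) − f^{(1)}(7)] = 1/12 × (-0.00115741 − (-0.00583090)) = 0.000389458.
Partial sum through k=1: 0.0735896.
k=2: B_{4}/(4)! × [f^{(3)}(12) − f^{(3)}(7)] = −1/720 × (-9.64506e-05 − (-0.00142798)) = -1.84934e-06.
Partial sum through k=2: 0.0735877.
k=3: B_{6}/(6)! × [f^{(5)}(12) − f^{(5)}(7)] = 1/30240 × (-2.00939e-05 − (-0.000874271)) = 2.82466e-08.
Partial sum through k=3: 0.0735878.
k=4: B_{8}/(8)! × [f^{(7)}(12) − f^{(7)}(7)] = −1/1209600 × (-7.81429e-06 − (-0.000999167)) = -8.19571e-10.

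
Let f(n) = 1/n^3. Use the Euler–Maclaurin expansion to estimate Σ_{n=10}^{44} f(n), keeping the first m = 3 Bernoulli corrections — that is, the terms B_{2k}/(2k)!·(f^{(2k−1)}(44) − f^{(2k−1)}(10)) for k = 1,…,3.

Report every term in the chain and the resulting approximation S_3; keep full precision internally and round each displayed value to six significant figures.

The integral term ∫_10^44 1/x^3 dx = 0.00474174.
Boundary: ½(f(10) + f(44)) = ½(0.00100000 + 1.17393e-05) = 0.000505870.
Running total after boundary: 0.00524761.
Correction k=1: B_{2}/2! · (f^{(1)}(44) − f^{(1)}(10)) = 1/12 · (-8.00406e-07 − (-0.000300000)) = 2.49333e-05.
After k=1: 0.00527254.
Correction k=2: B_{4}/4! · (f^{(3)}(44) − f^{(3)}(10)) = −1/720 · (-8.26866e-09 − (-6.00000e-05)) = -8.33218e-08.
After k=2: 0.00527246.
Correction k=3: B_{6}/6! · (f^{(5)}(44) − f^{(5)}(10)) = 1/30240 · (-1.79382e-10 − (-2.52000e-05)) = 8.33327e-10.

S_3 ≈ 0.00527246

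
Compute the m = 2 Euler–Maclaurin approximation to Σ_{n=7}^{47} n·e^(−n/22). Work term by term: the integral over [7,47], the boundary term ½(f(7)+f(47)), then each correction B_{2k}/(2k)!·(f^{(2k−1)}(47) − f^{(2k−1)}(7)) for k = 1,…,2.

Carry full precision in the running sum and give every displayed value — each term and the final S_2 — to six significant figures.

S_2 ≈ 290.144

Integral: ∫_7^47 x·e^(−x/22) dx = 284.875.
Boundary: ½(f(7) + f(47)) = ½(5.09229 + 5.54992) = 5.32111.
Running total after boundary: 290.197.
Correction k=1: B_{2}/2! · (f^{(1)}(47) − f^{(1)}(7)) = 1/12 · (-0.134186 − 0.496003) = -0.0525157.
Running total after k=1: 290.144.
Correction k=2: B_{4}/4! · (f^{(3)}(47) − f^{(3)}(7)) = −1/720 · (0.000210705 − 0.00403088) = 5.30579e-06.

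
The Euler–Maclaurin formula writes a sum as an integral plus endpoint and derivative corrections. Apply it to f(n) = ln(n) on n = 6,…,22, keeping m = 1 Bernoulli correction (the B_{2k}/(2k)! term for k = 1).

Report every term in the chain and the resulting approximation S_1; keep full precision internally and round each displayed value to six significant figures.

S_1 ≈ 43.6837

The integral term ∫_6^22 ln(x) dx = 41.2524.
Endpoint term: (f(6) + f(22))/2 = (1.79176 + 3.09104)/2 = 2.44140.
Running total after boundary: 43.6938.
k=1: B_{2}/(2)! × [f^{(1)}(22) − f^{(1)}(6)] = 1/12 × (0.0454545 − 0.166667) = -0.0101010.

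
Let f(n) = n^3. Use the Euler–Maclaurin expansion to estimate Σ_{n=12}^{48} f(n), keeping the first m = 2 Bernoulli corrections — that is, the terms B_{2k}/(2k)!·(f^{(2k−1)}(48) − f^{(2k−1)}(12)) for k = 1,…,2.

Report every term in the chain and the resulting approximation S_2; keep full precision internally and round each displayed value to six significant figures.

Integral: ∫_12^48 x^3 dx = 1.32192e+06.
Boundary: ½(f(12) + f(48)) = ½(1728.00 + 110592) = 56160.0.
Integral + boundary = 1.37808e+06.
Order-1 term: 1/12 · (6912.00 − 432.000) = 540.000.
After k=1: 1.37862e+06.
Order-2 term: −1/720 · (6.00000 − 6.00000) = 0.00000.

S_2 ≈ 1.37862e+06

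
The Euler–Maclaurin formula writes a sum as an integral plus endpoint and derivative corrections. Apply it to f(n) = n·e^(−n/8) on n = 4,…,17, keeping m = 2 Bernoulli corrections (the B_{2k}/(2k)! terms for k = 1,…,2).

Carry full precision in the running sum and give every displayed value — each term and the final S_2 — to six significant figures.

S_2 ≈ 36.5322

The integral term ∫_4^17 x·e^(−x/8) dx = 34.3403.
Boundary: ½(f(4) + f(17)) = ½(2.42612 + 2.03036) = 2.22824.
So far: 36.5686.
Order-1 term: 1/12 · (-0.134362 − 0.303265) = -0.0364690.
Running total after k=1: 36.5321.
Order-2 term: −1/720 · (0.00163287 − 0.0236926) = 3.06385e-05.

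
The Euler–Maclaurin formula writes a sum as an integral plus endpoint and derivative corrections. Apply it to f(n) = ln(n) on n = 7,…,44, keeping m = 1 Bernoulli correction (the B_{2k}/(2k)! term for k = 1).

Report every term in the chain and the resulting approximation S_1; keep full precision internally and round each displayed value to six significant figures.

The integral term ∫_7^44 ln(x) dx = 115.883.
Endpoint term: (f(7) + f(44))/2 = (1.94591 + 3.78419)/2 = 2.86505.
Integral + boundary = 118.748.
Order-1 term: 1/12 · (0.0227273 − 0.142857) = -0.0100108.

S_1 ≈ 118.738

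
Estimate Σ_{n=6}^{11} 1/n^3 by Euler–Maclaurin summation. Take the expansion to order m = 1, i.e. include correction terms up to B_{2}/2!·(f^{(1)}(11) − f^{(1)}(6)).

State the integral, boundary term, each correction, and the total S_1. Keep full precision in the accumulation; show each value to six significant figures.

The integral term ∫_6^11 1/x^3 dx = 0.00975666.
½[f(6) + f(11)] = ½[0.00462963 + 0.000751315] = 0.00269047.
Integral + boundary = 0.0124471.
k=1: B_{2}/(2)! × [f^{(1)}(11) − f^{(1)}(6)] = 1/12 × (-0.000204904 − (-0.00231481)) = 0.000175826.

S_1 ≈ 0.0126230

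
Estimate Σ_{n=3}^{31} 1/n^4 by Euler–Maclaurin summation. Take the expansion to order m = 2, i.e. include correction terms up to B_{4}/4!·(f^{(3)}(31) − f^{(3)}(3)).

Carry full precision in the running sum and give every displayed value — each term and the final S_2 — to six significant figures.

S_2 ≈ 0.0198034

Integral: ∫_3^31 1/x^4 dx = 0.0123345.
½[f(3) + f(31)] = ½[0.0123457 + 1.08281e-06] = 0.00617338.
So far: 0.0185079.
Correction k=1: B_{2}/2! · (f^{(1)}(31) − f^{(1)}(3)) = 1/12 · (-1.39718e-07 − (-0.0164609)) = 0.00137173.
After k=1: 0.0198796.
Correction k=2: B_{4}/4! · (f^{(3)}(31) − f^{(3)}(3)) = −1/720 · (-4.36164e-09 − (-0.0548697)) = -7.62079e-05.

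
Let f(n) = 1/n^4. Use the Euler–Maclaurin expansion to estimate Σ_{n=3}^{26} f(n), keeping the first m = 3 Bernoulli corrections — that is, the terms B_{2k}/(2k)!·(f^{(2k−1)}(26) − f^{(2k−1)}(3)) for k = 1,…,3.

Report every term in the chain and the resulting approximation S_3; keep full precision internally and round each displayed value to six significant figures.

S_3 ≈ 0.0198074

Integral: ∫_3^26 1/x^4 dx = 0.0123267.
Boundary: ½(f(3) + f(26)) = ½(0.0123457 + 2.18830e-06) = 0.00617393.
So far: 0.0185006.
k=1: B_{2}/(2)! × [f^{(1)}(26) − f^{(1)}(3)] = 1/12 × (-3.36661e-07 − (-0.0164609)) = 0.00137171.
Partial sum through k=1: 0.0198724.
k=2: B_{4}/(4)! × [f^{(3)}(26) − f^{(3)}(3)] = −1/720 × (-1.49406e-08 − (-0.0548697)) = -7.62079e-05.
Partial sum through k=2: 0.0197962.
k=3: B_{6}/(6)! × [f^{(5)}(26) − f^{(5)}(3)] = 1/30240 × (-1.23768e-09 − (-0.341411)) = 1.12901e-05.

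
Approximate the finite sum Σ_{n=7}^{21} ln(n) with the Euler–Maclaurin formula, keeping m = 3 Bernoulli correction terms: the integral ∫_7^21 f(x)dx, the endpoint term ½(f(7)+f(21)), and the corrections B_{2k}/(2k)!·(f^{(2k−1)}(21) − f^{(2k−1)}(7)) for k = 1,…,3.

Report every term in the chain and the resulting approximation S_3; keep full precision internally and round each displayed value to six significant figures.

S_3 ≈ 38.8009

∫_7^21 ln(x) dx evaluates to 36.3136.
Endpoint term: (f(7) + f(21))/2 = (1.94591 + 3.04452)/2 = 2.49522.
Running total after boundary: 38.8088.
k=1: B_{2}/(2)! × [f^{(1)}(21) − f^{(1)}(7)] = 1/12 × (0.0476190 − 0.142857) = -0.00793651.
Running total after k=1: 38.8009.
k=2: B_{4}/(4)! × [f^{(3)}(21) − f^{(3)}(7)] = −1/720 × (0.000215959 − 0.00583090) = 7.79853e-06.
Running total after k=2: 38.8009.
k=3: B_{6}/(6)! × [f^{(5)}(21) − f^{(5)}(7)] = 1/30240 × (5.87645e-06 − 0.00142798) = -4.70271e-08.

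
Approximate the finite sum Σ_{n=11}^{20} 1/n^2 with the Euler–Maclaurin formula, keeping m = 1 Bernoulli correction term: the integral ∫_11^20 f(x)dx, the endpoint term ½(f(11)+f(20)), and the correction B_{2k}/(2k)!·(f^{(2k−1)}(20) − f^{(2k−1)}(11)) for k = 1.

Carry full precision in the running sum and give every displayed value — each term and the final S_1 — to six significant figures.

The integral term ∫_11^20 1/x^2 dx = 0.0409091.
Endpoint term: (f(11) + f(20))/2 = (0.00826446 + 0.00250000)/2 = 0.00538223.
Running total after boundary: 0.0462913.
Correction k=1: B_{2}/2! · (f^{(1)}(20) − f^{(1)}(11)) = 1/12 · (-0.000250000 − (-0.00150263)) = 0.000104386.

S_1 ≈ 0.0463957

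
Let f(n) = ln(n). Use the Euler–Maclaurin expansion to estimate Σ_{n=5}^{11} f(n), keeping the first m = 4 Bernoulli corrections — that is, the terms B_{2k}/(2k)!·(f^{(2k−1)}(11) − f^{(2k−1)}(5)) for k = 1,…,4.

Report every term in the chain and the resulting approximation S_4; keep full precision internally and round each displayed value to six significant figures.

The integral term ∫_5^11 ln(x) dx = 12.3297.
Endpoint term: (f(5) + f(11))/2 = (1.60944 + 2.39790)/2 = 2.00367.
Running total after boundary: 14.3333.
Order-1 term: 1/12 · (0.0909091 − 0.200000) = -0.00909091.
After k=1: 14.3242.
Order-2 term: −1/720 · (0.00150263 − 0.0160000) = 2.01352e-05.
After k=2: 14.3243.
Order-3 term: 1/30240 · (0.000149021 − 0.00768000) = -2.49040e-07.
After k=3: 14.3243.
Order-4 term: −1/1209600 · (3.69474e-05 − 0.00921600) = 7.58850e-09.

S_4 ≈ 14.3243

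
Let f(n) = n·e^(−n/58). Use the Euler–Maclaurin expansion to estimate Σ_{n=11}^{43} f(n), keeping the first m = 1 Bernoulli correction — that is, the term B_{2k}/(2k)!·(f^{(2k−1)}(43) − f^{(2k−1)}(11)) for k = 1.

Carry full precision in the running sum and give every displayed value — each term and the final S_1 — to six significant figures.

S_1 ≈ 534.299

The integral term ∫_11^43 x·e^(−x/58) dx = 519.551.
Endpoint term: (f(11) + f(43))/2 = (9.09969 + 20.4876)/2 = 14.7937.
Integral + boundary = 534.345.
Order-1 term: 1/12 · (0.123221 − 0.670353) = -0.0455943.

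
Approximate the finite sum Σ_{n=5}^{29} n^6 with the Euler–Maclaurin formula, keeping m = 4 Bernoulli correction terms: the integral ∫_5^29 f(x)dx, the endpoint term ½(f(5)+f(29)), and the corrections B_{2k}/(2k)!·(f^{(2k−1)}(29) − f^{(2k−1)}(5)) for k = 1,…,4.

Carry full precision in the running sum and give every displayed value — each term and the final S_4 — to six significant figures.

The integral term ∫_5^29 x^6 dx = 2.46426e+09.
Boundary: ½(f(5) + f(29)) = ½(15625.0 + 5.94823e+08) = 2.97419e+08.
Integral + boundary = 2.76168e+09.
Correction k=1: B_{2}/2! · (f^{(1)}(29) − f^{(1)}(5)) = 1/12 · (1.23067e+08 − 18750.0) = 1.02540e+07.
After k=1: 2.77193e+09.
Correction k=2: B_{4}/4! · (f^{(3)}(29) − f^{(3)}(5)) = −1/720 · (2.92668e+06 − 15000.0) = -4044.00.
After k=2: 2.77193e+09.
Correction k=3: B_{6}/6! · (f^{(5)}(29) − f^{(5)}(5)) = 1/30240 · (20880.0 − 3600.00) = 0.571429.
After k=3: 2.77193e+09.
Correction k=4: B_{8}/8! · (f^{(7)}(29) − f^{(7)}(5)) = −1/1209600 · (0.00000 − 0.00000) = 0.00000.

S_4 ≈ 2.77193e+09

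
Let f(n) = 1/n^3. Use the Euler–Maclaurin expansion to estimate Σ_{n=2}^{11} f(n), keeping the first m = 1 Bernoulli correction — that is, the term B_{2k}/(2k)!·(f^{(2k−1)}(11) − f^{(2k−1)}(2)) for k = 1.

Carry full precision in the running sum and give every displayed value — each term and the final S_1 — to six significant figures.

S_1 ≈ 0.199351

The integral term ∫_2^11 1/x^3 dx = 0.120868.
½[f(2) + f(11)] = ½[0.125000 + 0.000751315] = 0.0628757.
Running total after boundary: 0.183743.
k=1: B_{2}/(2)! × [f^{(1)}(11) − f^{(1)}(2)] = 1/12 × (-0.000204904 − (-0.187500)) = 0.0156079.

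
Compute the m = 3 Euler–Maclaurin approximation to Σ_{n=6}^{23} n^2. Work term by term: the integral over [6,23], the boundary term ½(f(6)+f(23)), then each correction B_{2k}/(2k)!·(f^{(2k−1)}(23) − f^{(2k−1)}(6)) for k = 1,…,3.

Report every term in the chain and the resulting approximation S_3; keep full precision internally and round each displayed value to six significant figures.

S_3 ≈ 4269.00

Integral: ∫_6^23 x^2 dx = 3983.67.
½[f(6) + f(23)] = ½[36.0000 + 529.000] = 282.500.
Running total after boundary: 4266.17.
k=1: B_{2}/(2)! × [f^{(1)}(23) − f^{(1)}(6)] = 1/12 × (46.0000 − 12.0000) = 2.83333.
Running total after k=1: 4269.00.
k=2: B_{4}/(4)! × [f^{(3)}(23) − f^{(3)}(6)] = −1/720 × (0.00000 − 0.00000) = 0.00000.
Running total after k=2: 4269.00.
k=3: B_{6}/(6)! × [f^{(5)}(23) − f^{(5)}(6)] = 1/30240 × (0.00000 − 0.00000) = 0.00000.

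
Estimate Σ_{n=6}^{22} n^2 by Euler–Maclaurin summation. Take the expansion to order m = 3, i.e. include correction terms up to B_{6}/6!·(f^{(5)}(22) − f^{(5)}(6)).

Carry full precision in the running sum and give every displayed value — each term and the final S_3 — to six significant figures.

S_3 ≈ 3740.00

The integral term ∫_6^22 x^2 dx = 3477.33.
½[f(6) + f(22)] = ½[36.0000 + 484.000] = 260.000.
So far: 3737.33.
Order-1 term: 1/12 · (44.0000 − 12.0000) = 2.66667.
Partial sum through k=1: 3740.00.
Order-2 term: −1/720 · (0.00000 − 0.00000) = 0.00000.
Partial sum through k=2: 3740.00.
Order-3 term: 1/30240 · (0.00000 − 0.00000) = 0.00000.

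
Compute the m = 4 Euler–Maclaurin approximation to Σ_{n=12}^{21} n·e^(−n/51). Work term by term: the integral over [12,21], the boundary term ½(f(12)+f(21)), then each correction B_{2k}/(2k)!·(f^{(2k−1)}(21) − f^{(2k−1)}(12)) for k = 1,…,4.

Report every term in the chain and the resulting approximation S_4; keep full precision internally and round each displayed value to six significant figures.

S_4 ≈ 118.410

Integral: ∫_12^21 x·e^(−x/51) dx = 106.730.
Boundary: ½(f(12) + f(21)) = ½(9.48406 + 13.9121) = 11.6981.
Running total after boundary: 118.428.
k=1: B_{2}/(2)! × [f^{(1)}(21) − f^{(1)}(12)] = 1/12 × (0.389694 − 0.604376) = -0.0178902.
Partial sum through k=1: 118.410.
k=2: B_{4}/(4)! × [f^{(3)}(21) − f^{(3)}(12)] = −1/720 × (0.000659229 − 0.000840082) = 2.51185e-07.
Partial sum through k=2: 118.410.
k=3: B_{6}/(6)! × [f^{(5)}(21) − f^{(5)}(12)] = 1/30240 × (4.49301e-07 − 5.56632e-07) = -3.54930e-12.
Partial sum through k=3: 118.410.
k=4: B_{8}/(8)! × [f^{(7)}(21) − f^{(7)}(12)] = −1/1209600 × (2.48040e-10 − 3.03837e-10) = 4.61290e-17.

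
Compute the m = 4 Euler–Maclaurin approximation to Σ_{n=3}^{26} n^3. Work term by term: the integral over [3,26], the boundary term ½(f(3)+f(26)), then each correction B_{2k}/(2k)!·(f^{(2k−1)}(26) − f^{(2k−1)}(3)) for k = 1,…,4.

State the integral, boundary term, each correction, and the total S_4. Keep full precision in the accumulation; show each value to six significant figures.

Integral: ∫_3^26 x^3 dx = 114224.
½[f(3) + f(26)] = ½[27.0000 + 17576.0] = 8801.50.
Integral + boundary = 123025.
Order-1 term: 1/12 · (2028.00 − 27.0000) = 166.750.
Partial sum through k=1: 123192.
Order-2 term: −1/720 · (6.00000 − 6.00000) = 0.00000.
Partial sum through k=2: 123192.
Order-3 term: 1/30240 · (0.00000 − 0.00000) = 0.00000.
Partial sum through k=3: 123192.
Order-4 term: −1/1209600 · (0.00000 − 0.00000) = 0.00000.

S_4 ≈ 123192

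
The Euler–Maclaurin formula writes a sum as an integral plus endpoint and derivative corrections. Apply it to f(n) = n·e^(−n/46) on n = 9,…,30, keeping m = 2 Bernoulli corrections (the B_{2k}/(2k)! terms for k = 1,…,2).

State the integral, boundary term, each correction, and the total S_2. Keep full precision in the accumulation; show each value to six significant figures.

S_2 ≈ 270.780

∫_9^30 x·e^(−x/46) dx evaluates to 259.306.
½[f(9) + f(30)] = ½[7.40068 + 15.6274] = 11.5140.
Integral + boundary = 270.820.
Correction k=1: B_{2}/2! · (f^{(1)}(30) − f^{(1)}(9)) = 1/12 · (0.181187 − 0.661414) = -0.0400189.
After k=1: 270.780.
Correction k=2: B_{4}/4! · (f^{(3)}(30) − f^{(3)}(9)) = −1/720 · (0.000577983 − 0.00108980) = 7.10853e-07.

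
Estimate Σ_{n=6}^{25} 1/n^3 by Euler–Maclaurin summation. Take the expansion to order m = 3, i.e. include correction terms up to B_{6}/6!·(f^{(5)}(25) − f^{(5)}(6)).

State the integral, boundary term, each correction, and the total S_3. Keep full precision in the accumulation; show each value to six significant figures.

S_3 ≈ 0.0156262

The integral term ∫_6^25 1/x^3 dx = 0.0130889.
Endpoint term: (f(6) + f(25))/2 = (0.00462963 + 6.40000e-05)/2 = 0.00234681.
So far: 0.0154357.
k=1: B_{2}/(2)! × [f^{(1)}(25) − f^{(1)}(6)] = 1/12 × (-7.68000e-06 − (-0.00231481)) = 0.000192261.
Running total after k=1: 0.0156280.
k=2: B_{4}/(4)! × [f^{(3)}(25) − f^{(3)}(6)] = −1/720 × (-2.45760e-07 − (-0.00128601)) = -1.78578e-06.
Running total after k=2: 0.0156262.
k=3: B_{6}/(6)! × [f^{(5)}(25) − f^{(5)}(6)] = 1/30240 × (-1.65151e-08 − (-0.00150034)) = 4.96140e-08.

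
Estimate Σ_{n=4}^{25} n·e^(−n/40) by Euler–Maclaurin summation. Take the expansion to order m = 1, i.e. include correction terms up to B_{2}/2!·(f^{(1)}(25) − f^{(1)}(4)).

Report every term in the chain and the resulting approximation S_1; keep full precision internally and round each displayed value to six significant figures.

S_1 ≈ 209.283

∫_4^25 x·e^(−x/40) dx evaluates to 200.834.
Endpoint term: (f(4) + f(25))/2 = (3.61935 + 13.3815)/2 = 8.50044.
So far: 209.335.
Correction k=1: B_{2}/2! · (f^{(1)}(25) − f^{(1)}(4)) = 1/12 · (0.200723 − 0.814354) = -0.0511359.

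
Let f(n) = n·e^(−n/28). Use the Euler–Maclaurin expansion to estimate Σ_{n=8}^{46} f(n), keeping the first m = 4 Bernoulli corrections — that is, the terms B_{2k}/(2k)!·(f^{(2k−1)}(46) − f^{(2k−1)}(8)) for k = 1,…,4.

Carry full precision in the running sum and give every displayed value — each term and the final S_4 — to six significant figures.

Integral: ∫_8^46 x·e^(−x/28) dx = 356.709.
Boundary: ½(f(8) + f(46)) = ½(6.01182 + 8.89762) = 7.45472.
So far: 364.164.
Correction k=1: B_{2}/2! · (f^{(1)}(46) − f^{(1)}(8)) = 1/12 · (-0.124346 − 0.536769) = -0.0550929.
Partial sum through k=1: 364.109.
Correction k=2: B_{4}/4! · (f^{(3)}(46) − f^{(3)}(8)) = −1/720 · (0.000334831 − 0.00260169) = 3.14841e-06.
Partial sum through k=2: 364.109.
Correction k=3: B_{6}/6! · (f^{(5)}(46) − f^{(5)}(8)) = 1/30240 · (1.05646e-06 − 5.76368e-06) = -1.55662e-10.
Partial sum through k=3: 364.109.
Correction k=4: B_{8}/8! · (f^{(7)}(46) − f^{(7)}(8)) = −1/1209600 · (2.15031e-09 − 1.04705e-08) = 6.87846e-15.

S_4 ≈ 364.109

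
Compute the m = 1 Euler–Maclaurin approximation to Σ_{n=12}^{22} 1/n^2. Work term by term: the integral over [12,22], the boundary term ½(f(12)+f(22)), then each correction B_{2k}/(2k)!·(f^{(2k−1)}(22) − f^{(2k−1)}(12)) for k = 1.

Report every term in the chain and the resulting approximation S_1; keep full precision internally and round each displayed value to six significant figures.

∫_12^22 1/x^2 dx evaluates to 0.0378788.
Endpoint term: (f(12) + f(22))/2 = (0.00694444 + 0.00206612)/2 = 0.00450528.
Integral + boundary = 0.0423841.
k=1: B_{2}/(2)! × [f^{(1)}(22) − f^{(1)}(12)] = 1/12 × (-0.000187829 − (-0.00115741)) = 8.07982e-05.

S_1 ≈ 0.0424649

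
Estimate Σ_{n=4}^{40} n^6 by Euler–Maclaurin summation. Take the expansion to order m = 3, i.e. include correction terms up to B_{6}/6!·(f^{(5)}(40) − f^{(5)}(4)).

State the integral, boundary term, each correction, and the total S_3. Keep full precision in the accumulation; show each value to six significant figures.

∫_4^40 x^6 dx evaluates to 2.34057e+10.
½[f(4) + f(40)] = ½[4096.00 + 4.09600e+09] = 2.04800e+09.
Running total after boundary: 2.54537e+10.
Order-1 term: 1/12 · (6.14400e+08 − 6144.00) = 5.11995e+07.
Partial sum through k=1: 2.55049e+10.
Order-2 term: −1/720 · (7.68000e+06 − 7680.00) = -10656.0.
Partial sum through k=2: 2.55049e+10.
Order-3 term: 1/30240 · (28800.0 − 2880.00) = 0.857143.

S_3 ≈ 2.55049e+10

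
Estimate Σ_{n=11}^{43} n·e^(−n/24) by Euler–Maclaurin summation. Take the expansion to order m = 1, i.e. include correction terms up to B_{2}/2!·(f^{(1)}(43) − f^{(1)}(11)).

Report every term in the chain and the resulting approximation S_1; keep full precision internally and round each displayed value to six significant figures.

Integral: ∫_11^43 x·e^(−x/24) dx = 263.138.
½[f(11) + f(43)] = ½[6.95570 + 7.16733] = 7.06152.
So far: 270.199.
Order-1 term: 1/12 · (-0.131957 − 0.342516) = -0.0395394.

S_1 ≈ 270.160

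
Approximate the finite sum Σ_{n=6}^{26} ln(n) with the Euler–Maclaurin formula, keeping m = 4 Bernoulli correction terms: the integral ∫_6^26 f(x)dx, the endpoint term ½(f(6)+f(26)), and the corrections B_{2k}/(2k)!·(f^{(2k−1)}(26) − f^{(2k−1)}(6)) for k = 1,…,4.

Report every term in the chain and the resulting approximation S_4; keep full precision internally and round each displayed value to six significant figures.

The integral term ∫_6^26 ln(x) dx = 53.9600.
½[f(6) + f(26)] = ½[1.79176 + 3.25810] = 2.52493.
Running total after boundary: 56.4849.
Order-1 term: 1/12 · (0.0384615 − 0.166667) = -0.0106838.
Partial sum through k=1: 56.4742.
Order-2 term: −1/720 · (0.000113792 − 0.00925926) = 1.27020e-05.
Partial sum through k=2: 56.4742.
Order-3 term: 1/30240 · (2.01997e-06 − 0.00308642) = -1.01997e-07.
Partial sum through k=3: 56.4742.
Order-4 term: −1/1209600 · (8.96436e-08 − 0.00257202) = 2.12626e-09.

S_4 ≈ 56.4742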